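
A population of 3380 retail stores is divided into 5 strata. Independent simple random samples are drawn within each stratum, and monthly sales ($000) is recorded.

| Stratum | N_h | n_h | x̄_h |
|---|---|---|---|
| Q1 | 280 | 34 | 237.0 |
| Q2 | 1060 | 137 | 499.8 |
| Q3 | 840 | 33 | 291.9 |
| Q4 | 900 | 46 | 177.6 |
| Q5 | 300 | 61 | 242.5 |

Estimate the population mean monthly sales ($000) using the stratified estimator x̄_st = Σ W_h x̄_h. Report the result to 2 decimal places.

N = Σ N_h = 3380. Stratum weights W_h = N_h/N.
x̄_st = (280·237.0 + 1060·499.8 + 840·291.9 + 900·177.6 + 300·242.5) / 3380 = 317.7320

x̄_st ≈ 317.73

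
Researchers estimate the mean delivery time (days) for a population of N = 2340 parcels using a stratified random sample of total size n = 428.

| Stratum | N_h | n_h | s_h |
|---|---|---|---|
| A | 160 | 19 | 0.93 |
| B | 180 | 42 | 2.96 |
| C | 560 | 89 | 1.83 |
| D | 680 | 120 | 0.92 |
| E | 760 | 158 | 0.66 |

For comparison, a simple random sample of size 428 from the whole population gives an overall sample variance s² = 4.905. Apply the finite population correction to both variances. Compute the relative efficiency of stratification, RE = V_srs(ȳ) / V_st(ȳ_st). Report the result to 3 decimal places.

V̂(ȳ_st) = Σ W_h² (1 − n_h/N_h) s_h²/n_h, with W_h = N_h/N and N = 2340:
  stratum A: (160/2340)²·(1 − 19/160)·0.93²/19 = 0.000187551
  stratum B: (180/2340)²·(1 − 42/180)·2.96²/42 = 0.000946355
  stratum C: (560/2340)²·(1 − 89/560)·1.83²/89 = 0.00181255
  stratum D: (680/2340)²·(1 − 120/680)·0.92²/120 = 0.000490523
  stratum E: (760/2340)²·(1 − 158/760)·0.66²/158 = 0.000230361
V_st = 0.00366734
V_srs = (1 − 428/2340)·4.905/428 = 0.00936413
Relative efficiency = V_srs / V_st = 0.00936413/0.00366734 = 2.5534

RE ≈ 2.553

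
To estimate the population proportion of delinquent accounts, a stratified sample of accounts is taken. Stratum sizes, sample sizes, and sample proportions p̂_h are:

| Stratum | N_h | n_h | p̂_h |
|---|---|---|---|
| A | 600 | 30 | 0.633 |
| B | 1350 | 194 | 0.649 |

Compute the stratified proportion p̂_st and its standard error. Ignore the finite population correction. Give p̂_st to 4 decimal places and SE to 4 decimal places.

p̂_st ≈ 0.6441, SE ≈ 0.0364

N = 1950; stratum weights W_h = N_h/N.
p̂_st = Σ W_h p̂_h = (600·0.633 + 1350·0.649)/1950 = 0.64408
V̂(p̂_st) = Σ W_h² p̂_h(1−p̂_h)/(n_h−1):
  stratum A: (600/1950)²·0.633·0.367/29 = 0.000758412
  stratum B: (1350/1950)²·0.649·0.351/193 = 0.000565709
V̂(p̂_st) = 0.00132412; SE = √V̂ = 0.0363885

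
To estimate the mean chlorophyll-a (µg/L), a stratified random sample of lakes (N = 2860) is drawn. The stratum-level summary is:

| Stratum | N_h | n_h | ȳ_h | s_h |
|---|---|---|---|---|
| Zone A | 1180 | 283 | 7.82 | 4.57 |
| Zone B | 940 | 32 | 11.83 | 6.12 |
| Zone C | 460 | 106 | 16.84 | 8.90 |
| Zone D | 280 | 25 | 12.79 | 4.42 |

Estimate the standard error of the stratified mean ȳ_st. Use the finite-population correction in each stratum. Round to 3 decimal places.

V̂(ȳ_st) = Σ W_h² (1 − n_h/N_h) s_h²/n_h, with W_h = N_h/N and N = 2860:
  stratum Zone A: (1180/2860)²·(1 − 283/1180)·4.57²/283 = 0.00954967
  stratum Zone B: (940/2860)²·(1 − 32/940)·6.12²/32 = 0.122133
  stratum Zone C: (460/2860)²·(1 − 106/460)·8.90²/106 = 0.0148766
  stratum Zone D: (280/2860)²·(1 − 25/280)·4.42²/25 = 0.00682136
V̂(ȳ_st) = 0.153381
SE(ȳ_st) = √0.153381 = 0.391639

SE(ȳ_st) ≈ 0.392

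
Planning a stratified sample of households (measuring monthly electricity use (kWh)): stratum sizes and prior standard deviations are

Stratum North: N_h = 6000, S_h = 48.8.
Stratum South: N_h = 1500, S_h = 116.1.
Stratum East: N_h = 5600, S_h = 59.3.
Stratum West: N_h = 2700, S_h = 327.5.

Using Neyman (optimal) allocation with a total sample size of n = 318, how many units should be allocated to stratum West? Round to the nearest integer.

Neyman allocation: n_h = n · N_h S_h / Σ N_i S_i, with n = 318.
  stratum North: N_h·S_h = 6000·48.8 = 292800.00
  stratum South: N_h·S_h = 1500·116.1 = 174150.00
  stratum East: N_h·S_h = 5600·59.3 = 332080.00
  stratum West: N_h·S_h = 2700·327.5 = 884250.00
Σ N_h S_h = 1683280.00
n for stratum West = 318·884250.00/1683280.00 = 167.050 → 167

167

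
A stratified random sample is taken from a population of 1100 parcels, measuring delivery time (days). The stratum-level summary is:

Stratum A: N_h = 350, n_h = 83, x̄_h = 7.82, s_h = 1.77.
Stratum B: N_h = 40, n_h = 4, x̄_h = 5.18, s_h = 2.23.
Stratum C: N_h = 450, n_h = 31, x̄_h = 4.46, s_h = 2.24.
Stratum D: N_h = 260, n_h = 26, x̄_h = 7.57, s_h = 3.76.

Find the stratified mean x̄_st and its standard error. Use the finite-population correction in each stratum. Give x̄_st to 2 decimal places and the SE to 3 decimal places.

x̄_st ≈ 6.29, SE ≈ 0.239

x̄_st = Σ W_h x̄_h = (350·7.82 + 40·5.18 + 450·4.46 + 260·7.57)/1100 = 6.29036
V̂(x̄_st) = Σ W_h² (1 − n_h/N_h) s_h²/n_h, with W_h = N_h/N and N = 1100:
  stratum A: (350/1100)²·(1 − 83/350)·1.77²/83 = 0.00291516
  stratum B: (40/1100)²·(1 − 4/40)·2.23²/4 = 0.00147954
  stratum C: (450/1100)²·(1 − 31/450)·2.24²/31 = 0.0252218
  stratum D: (260/1100)²·(1 − 26/260)·3.76²/26 = 0.0273405
V̂(x̄_st) = 0.0569569
SE(x̄_st) = √0.0569569 = 0.238657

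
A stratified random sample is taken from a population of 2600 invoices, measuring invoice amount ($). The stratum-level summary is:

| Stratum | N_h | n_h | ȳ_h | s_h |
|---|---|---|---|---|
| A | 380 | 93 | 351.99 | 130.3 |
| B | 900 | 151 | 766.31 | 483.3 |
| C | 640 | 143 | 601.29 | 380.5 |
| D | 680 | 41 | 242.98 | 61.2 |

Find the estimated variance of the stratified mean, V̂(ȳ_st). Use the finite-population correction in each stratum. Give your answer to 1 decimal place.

V̂(ȳ_st) = Σ W_h² (1 − n_h/N_h) s_h²/n_h, with W_h = N_h/N and N = 2600:
  stratum A: (380/2600)²·(1 − 93/380)·130.3²/93 = 2.94527
  stratum B: (900/2600)²·(1 − 151/900)·483.3²/151 = 154.253
  stratum C: (640/2600)²·(1 − 143/640)·380.5²/143 = 47.639
  stratum D: (680/2600)²·(1 − 41/680)·61.2²/41 = 5.87195
V̂(ȳ_st) = 210.709

V̂(ȳ_st) ≈ 210.7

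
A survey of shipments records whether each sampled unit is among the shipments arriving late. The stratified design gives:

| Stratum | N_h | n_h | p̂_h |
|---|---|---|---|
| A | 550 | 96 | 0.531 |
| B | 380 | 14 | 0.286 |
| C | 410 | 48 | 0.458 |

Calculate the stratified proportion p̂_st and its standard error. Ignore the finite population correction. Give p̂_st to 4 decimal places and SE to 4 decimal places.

p̂_st ≈ 0.4392, SE ≈ 0.0469

N = 1340; stratum weights W_h = N_h/N.
p̂_st = Σ W_h p̂_h = (550·0.531 + 380·0.286 + 410·0.458)/1340 = 0.43919
V̂(p̂_st) = Σ W_h² p̂_h(1−p̂_h)/(n_h−1):
  stratum A: (550/1340)²·0.531·0.469/95 = 0.000441631
  stratum B: (380/1340)²·0.286·0.714/13 = 0.00126322
  stratum C: (410/1340)²·0.458·0.542/47 = 0.000494453
V̂(p̂_st) = 0.0021993; SE = √V̂ = 0.0468967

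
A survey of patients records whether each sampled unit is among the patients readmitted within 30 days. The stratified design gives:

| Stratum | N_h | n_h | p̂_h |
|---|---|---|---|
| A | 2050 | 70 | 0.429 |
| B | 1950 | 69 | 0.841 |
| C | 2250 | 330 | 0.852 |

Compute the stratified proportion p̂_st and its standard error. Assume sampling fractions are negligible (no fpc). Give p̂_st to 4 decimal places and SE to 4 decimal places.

N = 6250; stratum weights W_h = N_h/N.
p̂_st = Σ W_h p̂_h = (2050·0.429 + 1950·0.841 + 2250·0.852)/6250 = 0.70982
V̂(p̂_st) = Σ W_h² p̂_h(1−p̂_h)/(n_h−1):
  stratum A: (2050/6250)²·0.429·0.571/69 = 0.000381937
  stratum B: (1950/6250)²·0.841·0.159/68 = 0.000191423
  stratum C: (2250/6250)²·0.852·0.148/329 = 4.96719e-05
V̂(p̂_st) = 0.000623032; SE = √V̂ = 0.0249606

p̂_st ≈ 0.7098, SE ≈ 0.0250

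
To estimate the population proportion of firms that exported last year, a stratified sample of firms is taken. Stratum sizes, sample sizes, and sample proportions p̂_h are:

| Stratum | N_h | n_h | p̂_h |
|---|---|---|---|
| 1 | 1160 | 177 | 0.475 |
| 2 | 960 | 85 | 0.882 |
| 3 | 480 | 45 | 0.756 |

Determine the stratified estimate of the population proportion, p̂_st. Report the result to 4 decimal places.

p̂_st ≈ 0.6772

N = 2600; stratum weights W_h = N_h/N.
p̂_st = Σ W_h p̂_h = (1160·0.475 + 960·0.882 + 480·0.756)/2600 = 0.67715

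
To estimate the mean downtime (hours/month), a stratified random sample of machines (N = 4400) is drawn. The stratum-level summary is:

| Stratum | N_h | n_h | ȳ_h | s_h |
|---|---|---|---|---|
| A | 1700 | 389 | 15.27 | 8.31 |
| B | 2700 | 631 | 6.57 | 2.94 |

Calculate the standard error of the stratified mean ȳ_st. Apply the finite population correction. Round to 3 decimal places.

SE(ȳ_st) ≈ 0.156

V̂(ȳ_st) = Σ W_h² (1 − n_h/N_h) s_h²/n_h, with W_h = N_h/N and N = 4400:
  stratum A: (1700/4400)²·(1 − 389/1700)·8.31²/389 = 0.0204361
  stratum B: (2700/4400)²·(1 − 631/2700)·2.94²/631 = 0.00395261
V̂(ȳ_st) = 0.0243887
SE(ȳ_st) = √0.0243887 = 0.156169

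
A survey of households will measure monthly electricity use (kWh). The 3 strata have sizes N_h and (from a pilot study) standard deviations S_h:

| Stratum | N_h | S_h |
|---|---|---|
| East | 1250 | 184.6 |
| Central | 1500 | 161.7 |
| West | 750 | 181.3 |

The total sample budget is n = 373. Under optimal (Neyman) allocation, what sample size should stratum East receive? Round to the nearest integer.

Neyman allocation: n_h = n · N_h S_h / Σ N_i S_i, with n = 373.
  stratum East: N_h·S_h = 1250·184.6 = 230750.00
  stratum Central: N_h·S_h = 1500·161.7 = 242550.00
  stratum West: N_h·S_h = 750·181.3 = 135975.00
Σ N_h S_h = 609275.00
n for stratum East = 373·230750.00/609275.00 = 141.266 → 141

141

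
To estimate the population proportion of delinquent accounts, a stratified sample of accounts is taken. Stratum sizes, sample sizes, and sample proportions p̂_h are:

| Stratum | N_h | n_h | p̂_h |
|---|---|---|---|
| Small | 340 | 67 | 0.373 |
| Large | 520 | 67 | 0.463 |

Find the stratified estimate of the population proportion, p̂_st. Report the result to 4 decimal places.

p̂_st ≈ 0.4274

N = 860; stratum weights W_h = N_h/N.
p̂_st = Σ W_h p̂_h = (340·0.373 + 520·0.463)/860 = 0.42742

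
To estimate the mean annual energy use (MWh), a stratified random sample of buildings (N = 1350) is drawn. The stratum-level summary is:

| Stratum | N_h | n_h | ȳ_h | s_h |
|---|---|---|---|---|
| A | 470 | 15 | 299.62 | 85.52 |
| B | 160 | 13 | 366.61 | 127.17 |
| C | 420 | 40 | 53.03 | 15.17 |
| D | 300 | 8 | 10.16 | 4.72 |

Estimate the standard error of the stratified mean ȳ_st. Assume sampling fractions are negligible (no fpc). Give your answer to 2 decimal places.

SE(ȳ_st) ≈ 8.79

V̂(ȳ_st) = Σ W_h² s_h²/n_h, with W_h = N_h/N and N = 1350:
  stratum A: (470/1350)²·85.52²/15 = 59.0979
  stratum B: (160/1350)²·127.17²/13 = 17.4742
  stratum C: (420/1350)²·15.17²/40 = 0.556855
  stratum D: (300/1350)²·4.72²/8 = 0.137521
V̂(ȳ_st) = 77.2666
SE(ȳ_st) = √77.2666 = 8.79014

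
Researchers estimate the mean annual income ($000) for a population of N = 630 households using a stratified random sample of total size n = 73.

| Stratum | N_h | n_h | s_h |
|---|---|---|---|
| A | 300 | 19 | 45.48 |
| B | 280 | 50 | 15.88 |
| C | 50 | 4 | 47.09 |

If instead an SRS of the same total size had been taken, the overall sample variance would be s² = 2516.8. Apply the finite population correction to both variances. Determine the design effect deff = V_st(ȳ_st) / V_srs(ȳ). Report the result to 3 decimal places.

V̂(ȳ_st) = Σ W_h² (1 − n_h/N_h) s_h²/n_h, with W_h = N_h/N and N = 630:
  stratum A: (300/630)²·(1 − 19/300)·45.48²/19 = 23.1224
  stratum B: (280/630)²·(1 − 50/280)·15.88²/50 = 0.818344
  stratum C: (50/630)²·(1 − 4/50)·47.09²/4 = 3.21251
V_st = 27.1533
V_srs = (1 − 73/630)·2516.8/73 = 30.4818
deff = V_st / V_srs = 27.1533/30.4818 = 0.8908

deff ≈ 0.891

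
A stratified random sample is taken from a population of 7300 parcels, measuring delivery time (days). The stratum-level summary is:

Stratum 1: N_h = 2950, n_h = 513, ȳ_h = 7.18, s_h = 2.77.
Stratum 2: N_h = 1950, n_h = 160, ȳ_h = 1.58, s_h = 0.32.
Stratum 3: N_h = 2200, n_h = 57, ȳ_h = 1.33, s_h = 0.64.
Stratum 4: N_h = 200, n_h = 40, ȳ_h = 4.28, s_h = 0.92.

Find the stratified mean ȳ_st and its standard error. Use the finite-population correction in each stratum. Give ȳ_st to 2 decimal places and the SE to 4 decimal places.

ȳ_st ≈ 3.84, SE ≈ 0.0520

ȳ_st = Σ W_h ȳ_h = (2950·7.18 + 1950·1.58 + 2200·1.33 + 200·4.28)/7300 = 3.84164
V̂(ȳ_st) = Σ W_h² (1 − n_h/N_h) s_h²/n_h, with W_h = N_h/N and N = 7300:
  stratum 1: (2950/7300)²·(1 − 513/2950)·2.77²/513 = 0.00201778
  stratum 2: (1950/7300)²·(1 − 160/1950)·0.32²/160 = 4.19201e-05
  stratum 3: (2200/7300)²·(1 − 57/2200)·0.64²/57 = 0.000635747
  stratum 4: (200/7300)²·(1 − 40/200)·0.92²/40 = 1.27063e-05
V̂(ȳ_st) = 0.00270815
SE(ȳ_st) = √0.00270815 = 0.0520399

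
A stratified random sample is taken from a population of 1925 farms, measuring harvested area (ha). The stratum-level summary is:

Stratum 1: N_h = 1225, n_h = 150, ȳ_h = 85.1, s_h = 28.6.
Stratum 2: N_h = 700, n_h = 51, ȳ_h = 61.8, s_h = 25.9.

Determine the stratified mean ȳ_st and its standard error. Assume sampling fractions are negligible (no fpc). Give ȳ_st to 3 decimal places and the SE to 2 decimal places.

ȳ_st ≈ 76.627, SE ≈ 1.99

ȳ_st = Σ W_h ȳ_h = (1225·85.1 + 700·61.8)/1925 = 76.62727
V̂(ȳ_st) = Σ W_h² s_h²/n_h, with W_h = N_h/N and N = 1925:
  stratum 1: (1225/1925)²·28.6²/150 = 2.20827
  stratum 2: (700/1925)²·25.9²/51 = 1.73926
V̂(ȳ_st) = 3.94752
SE(ȳ_st) = √3.94752 = 1.98684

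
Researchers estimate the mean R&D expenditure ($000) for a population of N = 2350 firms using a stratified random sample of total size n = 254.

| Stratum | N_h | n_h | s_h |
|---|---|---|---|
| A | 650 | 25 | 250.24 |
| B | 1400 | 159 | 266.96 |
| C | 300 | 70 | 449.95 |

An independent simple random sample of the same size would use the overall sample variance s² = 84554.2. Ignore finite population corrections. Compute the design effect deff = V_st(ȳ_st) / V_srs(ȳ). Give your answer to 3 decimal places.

deff ≈ 1.195

V̂(ȳ_st) = Σ W_h² s_h²/n_h, with W_h = N_h/N and N = 2350:
  stratum A: (650/2350)²·250.24²/25 = 191.63
  stratum B: (1400/2350)²·266.96²/159 = 159.08
  stratum C: (300/2350)²·449.95²/70 = 47.1343
V_st = 397.845
V_srs = s²/n = 84554.2/254 = 332.891
deff = V_st / V_srs = 397.845/332.891 = 1.1951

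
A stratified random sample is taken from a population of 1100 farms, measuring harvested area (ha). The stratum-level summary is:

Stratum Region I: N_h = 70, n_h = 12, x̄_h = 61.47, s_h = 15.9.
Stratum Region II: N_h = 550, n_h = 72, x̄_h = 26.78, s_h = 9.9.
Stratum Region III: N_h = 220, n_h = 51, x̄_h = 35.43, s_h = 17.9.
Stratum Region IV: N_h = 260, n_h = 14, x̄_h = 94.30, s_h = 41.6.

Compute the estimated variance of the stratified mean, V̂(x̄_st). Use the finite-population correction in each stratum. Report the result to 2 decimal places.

V̂(x̄_st) ≈ 7.09

V̂(x̄_st) = Σ W_h² (1 − n_h/N_h) s_h²/n_h, with W_h = N_h/N and N = 1100:
  stratum Region I: (70/1100)²·(1 − 12/70)·15.9²/12 = 0.0706893
  stratum Region II: (550/1100)²·(1 − 72/550)·9.9²/72 = 0.295763
  stratum Region III: (220/1100)²·(1 − 51/220)·17.9²/51 = 0.193046
  stratum Region IV: (260/1100)²·(1 − 14/260)·41.6²/14 = 6.53404
V̂(x̄_st) = 7.09354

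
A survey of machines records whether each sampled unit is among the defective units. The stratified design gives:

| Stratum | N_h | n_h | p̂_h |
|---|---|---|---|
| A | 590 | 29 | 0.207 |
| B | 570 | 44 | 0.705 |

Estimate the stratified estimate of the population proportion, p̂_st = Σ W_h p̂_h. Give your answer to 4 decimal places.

p̂_st ≈ 0.4517

N = 1160; stratum weights W_h = N_h/N.
p̂_st = Σ W_h p̂_h = (590·0.207 + 570·0.705)/1160 = 0.45171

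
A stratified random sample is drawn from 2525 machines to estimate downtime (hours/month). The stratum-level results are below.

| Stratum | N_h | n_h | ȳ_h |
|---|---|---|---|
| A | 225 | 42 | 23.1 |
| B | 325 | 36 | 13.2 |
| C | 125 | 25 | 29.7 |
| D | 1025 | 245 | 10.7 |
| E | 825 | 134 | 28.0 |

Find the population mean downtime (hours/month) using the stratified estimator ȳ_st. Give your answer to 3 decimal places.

N = Σ N_h = 2525. Stratum weights W_h = N_h/N.
ȳ_st = (225·23.1 + 325·13.2 + 125·29.7 + 1025·10.7 + 825·28.0) / 2525 = 18.71980

ȳ_st ≈ 18.720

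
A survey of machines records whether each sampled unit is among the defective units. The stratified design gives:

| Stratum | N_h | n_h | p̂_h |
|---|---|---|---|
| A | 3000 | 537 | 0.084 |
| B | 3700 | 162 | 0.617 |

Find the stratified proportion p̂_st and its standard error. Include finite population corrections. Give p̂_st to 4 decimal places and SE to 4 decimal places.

N = 6700; stratum weights W_h = N_h/N.
p̂_st = Σ W_h p̂_h = (3000·0.084 + 3700·0.617)/6700 = 0.37834
V̂(p̂_st) = Σ W_h² (1 − n_h/N_h) p̂_h(1−p̂_h)/(n_h−1):
  stratum A: (3000/6700)²·(1 − 537/3000)·0.084·0.916/536 = 2.3629e-05
  stratum B: (3700/6700)²·(1 − 162/3700)·0.617·0.383/161 = 0.000428024
V̂(p̂_st) = 0.000451653; SE = √V̂ = 0.0212521

p̂_st ≈ 0.3783, SE ≈ 0.0213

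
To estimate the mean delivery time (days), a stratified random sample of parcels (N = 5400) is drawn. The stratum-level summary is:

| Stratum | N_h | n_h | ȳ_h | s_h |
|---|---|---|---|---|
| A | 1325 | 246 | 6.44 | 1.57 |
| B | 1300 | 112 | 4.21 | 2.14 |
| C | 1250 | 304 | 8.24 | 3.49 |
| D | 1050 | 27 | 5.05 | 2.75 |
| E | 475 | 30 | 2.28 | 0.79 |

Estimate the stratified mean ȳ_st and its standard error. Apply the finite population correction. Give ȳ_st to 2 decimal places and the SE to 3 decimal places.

ȳ_st = Σ W_h ȳ_h = (1325·6.44 + 1300·4.21 + 1250·8.24 + 1050·5.05 + 475·2.28)/5400 = 5.68361
V̂(ȳ_st) = Σ W_h² (1 − n_h/N_h) s_h²/n_h, with W_h = N_h/N and N = 5400:
  stratum A: (1325/5400)²·(1 − 246/1325)·1.57²/246 = 0.000491263
  stratum B: (1300/5400)²·(1 − 112/1300)·2.14²/112 = 0.00216562
  stratum C: (1250/5400)²·(1 − 304/1250)·3.49²/304 = 0.00162477
  stratum D: (1050/5400)²·(1 − 27/1050)·2.75²/27 = 0.0103176
  stratum E: (475/5400)²·(1 − 30/475)·0.79²/30 = 0.000150799
V̂(ȳ_st) = 0.0147501
SE(ȳ_st) = √0.0147501 = 0.12145

ȳ_st ≈ 5.68, SE ≈ 0.121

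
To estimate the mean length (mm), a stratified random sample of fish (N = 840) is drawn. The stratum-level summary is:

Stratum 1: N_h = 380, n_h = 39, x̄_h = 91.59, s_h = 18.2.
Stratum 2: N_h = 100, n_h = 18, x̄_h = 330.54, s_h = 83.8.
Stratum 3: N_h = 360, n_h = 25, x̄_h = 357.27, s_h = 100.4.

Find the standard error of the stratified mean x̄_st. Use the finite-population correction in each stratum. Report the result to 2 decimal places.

V̂(x̄_st) = Σ W_h² (1 − n_h/N_h) s_h²/n_h, with W_h = N_h/N and N = 840:
  stratum 1: (380/840)²·(1 − 39/380)·18.2²/39 = 1.55976
  stratum 2: (100/840)²·(1 − 18/100)·83.8²/18 = 4.53389
  stratum 3: (360/840)²·(1 − 25/360)·100.4²/25 = 68.9154
V̂(x̄_st) = 75.009
SE(x̄_st) = √75.009 = 8.66078

SE(x̄_st) ≈ 8.66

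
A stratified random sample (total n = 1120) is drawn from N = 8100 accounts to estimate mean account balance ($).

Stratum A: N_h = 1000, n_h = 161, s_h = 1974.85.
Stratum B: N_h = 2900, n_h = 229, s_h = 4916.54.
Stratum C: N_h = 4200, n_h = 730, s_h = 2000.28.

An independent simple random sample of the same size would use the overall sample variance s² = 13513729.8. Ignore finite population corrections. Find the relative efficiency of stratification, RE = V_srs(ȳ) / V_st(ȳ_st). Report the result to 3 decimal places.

RE ≈ 0.785

V̂(ȳ_st) = Σ W_h² s_h²/n_h, with W_h = N_h/N and N = 8100:
  stratum A: (1000/8100)²·1974.85²/161 = 369.209
  stratum B: (2900/8100)²·4916.54²/229 = 13530.4
  stratum C: (4200/8100)²·2000.28²/730 = 1473.63
V_st = 15373.2
V_srs = s²/n = 13513729.8/1120 = 12065.8
Relative efficiency = V_srs / V_st = 12065.8/15373.2 = 0.7849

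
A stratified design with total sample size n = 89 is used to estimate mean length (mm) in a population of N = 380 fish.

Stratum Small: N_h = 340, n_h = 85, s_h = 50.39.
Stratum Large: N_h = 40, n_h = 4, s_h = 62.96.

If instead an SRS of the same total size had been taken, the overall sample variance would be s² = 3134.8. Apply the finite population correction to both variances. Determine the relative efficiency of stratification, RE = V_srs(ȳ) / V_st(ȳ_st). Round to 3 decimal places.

RE ≈ 0.970

V̂(ȳ_st) = Σ W_h² (1 − n_h/N_h) s_h²/n_h, with W_h = N_h/N and N = 380:
  stratum Small: (340/380)²·(1 − 85/340)·50.39²/85 = 17.9358
  stratum Large: (40/380)²·(1 − 4/40)·62.96²/4 = 9.88245
V_st = 27.8183
V_srs = (1 − 89/380)·3134.8/89 = 26.973
Relative efficiency = V_srs / V_st = 26.973/27.8183 = 0.9696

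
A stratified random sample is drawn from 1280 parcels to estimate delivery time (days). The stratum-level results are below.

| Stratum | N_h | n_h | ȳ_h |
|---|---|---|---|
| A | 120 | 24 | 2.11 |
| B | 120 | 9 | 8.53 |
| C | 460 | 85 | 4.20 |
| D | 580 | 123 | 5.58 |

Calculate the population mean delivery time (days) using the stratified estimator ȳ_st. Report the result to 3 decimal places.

ȳ_st ≈ 5.035

N = Σ N_h = 1280. Stratum weights W_h = N_h/N.
ȳ_st = (120·2.11 + 120·8.53 + 460·4.20 + 580·5.58) / 1280 = 5.03531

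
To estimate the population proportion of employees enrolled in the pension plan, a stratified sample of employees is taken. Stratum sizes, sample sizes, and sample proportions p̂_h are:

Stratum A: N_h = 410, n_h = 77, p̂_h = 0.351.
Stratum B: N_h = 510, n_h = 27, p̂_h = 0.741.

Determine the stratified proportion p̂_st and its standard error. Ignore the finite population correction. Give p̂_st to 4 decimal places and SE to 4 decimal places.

p̂_st ≈ 0.5672, SE ≈ 0.0535

N = 920; stratum weights W_h = N_h/N.
p̂_st = Σ W_h p̂_h = (410·0.351 + 510·0.741)/920 = 0.56720
V̂(p̂_st) = Σ W_h² p̂_h(1−p̂_h)/(n_h−1):
  stratum A: (410/920)²·0.351·0.649/76 = 0.000595292
  stratum B: (510/920)²·0.741·0.259/26 = 0.00226835
V̂(p̂_st) = 0.00286364; SE = √V̂ = 0.053513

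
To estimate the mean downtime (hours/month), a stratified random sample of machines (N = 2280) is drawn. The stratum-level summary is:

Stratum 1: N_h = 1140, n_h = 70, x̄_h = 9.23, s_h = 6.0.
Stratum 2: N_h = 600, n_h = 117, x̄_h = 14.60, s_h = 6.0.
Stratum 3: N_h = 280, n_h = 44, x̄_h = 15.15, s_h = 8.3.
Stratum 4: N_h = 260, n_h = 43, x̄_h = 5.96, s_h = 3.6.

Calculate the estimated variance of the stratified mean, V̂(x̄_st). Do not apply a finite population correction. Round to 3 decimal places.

V̂(x̄_st) = Σ W_h² s_h²/n_h, with W_h = N_h/N and N = 2280:
  stratum 1: (1140/2280)²·6.0²/70 = 0.128571
  stratum 2: (600/2280)²·6.0²/117 = 0.0213083
  stratum 3: (280/2280)²·8.3²/44 = 0.0236129
  stratum 4: (260/2280)²·3.6²/43 = 0.00391935
V̂(x̄_st) = 0.177412

V̂(x̄_st) ≈ 0.177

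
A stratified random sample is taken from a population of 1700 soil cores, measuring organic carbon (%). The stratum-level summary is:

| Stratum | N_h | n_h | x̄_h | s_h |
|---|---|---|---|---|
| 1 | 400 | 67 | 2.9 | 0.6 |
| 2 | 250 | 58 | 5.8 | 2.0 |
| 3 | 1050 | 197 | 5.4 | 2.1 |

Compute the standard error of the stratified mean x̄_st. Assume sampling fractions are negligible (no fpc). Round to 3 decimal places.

SE(x̄_st) ≈ 0.102

V̂(x̄_st) = Σ W_h² s_h²/n_h, with W_h = N_h/N and N = 1700:
  stratum 1: (400/1700)²·0.6²/67 = 0.000297475
  stratum 2: (250/1700)²·2.0²/58 = 0.00149147
  stratum 3: (1050/1700)²·2.1²/197 = 0.00853991
V̂(x̄_st) = 0.0103288
SE(x̄_st) = √0.0103288 = 0.101631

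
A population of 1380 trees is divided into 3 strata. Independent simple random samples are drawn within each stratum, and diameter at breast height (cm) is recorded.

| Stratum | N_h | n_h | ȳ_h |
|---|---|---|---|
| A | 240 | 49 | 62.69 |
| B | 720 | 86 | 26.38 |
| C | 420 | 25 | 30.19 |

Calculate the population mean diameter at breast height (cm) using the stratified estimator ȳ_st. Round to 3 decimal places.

ȳ_st ≈ 33.854

N = Σ N_h = 1380. Stratum weights W_h = N_h/N.
ȳ_st = (240·62.69 + 720·26.38 + 420·30.19) / 1380 = 33.85435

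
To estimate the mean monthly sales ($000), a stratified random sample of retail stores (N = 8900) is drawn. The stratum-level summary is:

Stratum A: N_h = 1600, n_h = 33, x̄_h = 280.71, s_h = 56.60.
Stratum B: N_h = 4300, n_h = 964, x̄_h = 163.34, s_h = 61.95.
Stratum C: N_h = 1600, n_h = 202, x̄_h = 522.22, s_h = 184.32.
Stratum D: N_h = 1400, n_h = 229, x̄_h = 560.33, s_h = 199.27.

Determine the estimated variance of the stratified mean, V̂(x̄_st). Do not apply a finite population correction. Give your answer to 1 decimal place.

V̂(x̄_st) = Σ W_h² s_h²/n_h, with W_h = N_h/N and N = 8900:
  stratum A: (1600/8900)²·56.60²/33 = 3.13746
  stratum B: (4300/8900)²·61.95²/964 = 0.929314
  stratum C: (1600/8900)²·184.32²/202 = 5.43568
  stratum D: (1400/8900)²·199.27²/229 = 4.29066
V̂(x̄_st) = 13.7931

V̂(x̄_st) ≈ 13.8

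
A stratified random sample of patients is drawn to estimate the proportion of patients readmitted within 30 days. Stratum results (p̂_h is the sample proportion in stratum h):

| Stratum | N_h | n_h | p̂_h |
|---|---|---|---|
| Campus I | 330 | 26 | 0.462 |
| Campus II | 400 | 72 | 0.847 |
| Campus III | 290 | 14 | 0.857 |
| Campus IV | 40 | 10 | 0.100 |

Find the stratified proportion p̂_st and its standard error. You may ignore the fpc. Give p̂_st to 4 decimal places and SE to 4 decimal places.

N = 1060; stratum weights W_h = N_h/N.
p̂_st = Σ W_h p̂_h = (330·0.462 + 400·0.847 + 290·0.857 + 40·0.100)/1060 = 0.70169
V̂(p̂_st) = Σ W_h² p̂_h(1−p̂_h)/(n_h−1):
  stratum Campus I: (330/1060)²·0.462·0.538/25 = 0.000963608
  stratum Campus II: (400/1060)²·0.847·0.153/71 = 0.000259911
  stratum Campus III: (290/1060)²·0.857·0.143/13 = 0.000705599
  stratum Campus IV: (40/1060)²·0.100·0.900/9 = 1.42399e-05
V̂(p̂_st) = 0.00194336; SE = √V̂ = 0.0440835

p̂_st ≈ 0.7017, SE ≈ 0.0441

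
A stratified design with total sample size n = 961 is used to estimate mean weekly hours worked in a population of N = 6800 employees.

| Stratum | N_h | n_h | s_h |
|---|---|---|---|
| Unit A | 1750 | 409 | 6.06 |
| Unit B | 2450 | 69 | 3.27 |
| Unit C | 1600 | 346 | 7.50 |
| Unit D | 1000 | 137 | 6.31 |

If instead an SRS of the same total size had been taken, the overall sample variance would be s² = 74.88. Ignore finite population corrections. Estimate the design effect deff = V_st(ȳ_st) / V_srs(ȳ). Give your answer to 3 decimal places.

V̂(ȳ_st) = Σ W_h² s_h²/n_h, with W_h = N_h/N and N = 6800:
  stratum Unit A: (1750/6800)²·6.06²/409 = 0.00594676
  stratum Unit B: (2450/6800)²·3.27²/69 = 0.0201169
  stratum Unit C: (1600/6800)²·7.50²/346 = 0.00900054
  stratum Unit D: (1000/6800)²·6.31²/137 = 0.00628522
V_st = 0.0413494
V_srs = s²/n = 74.88/961 = 0.0779188
deff = V_st / V_srs = 0.0413494/0.0779188 = 0.5307

deff ≈ 0.531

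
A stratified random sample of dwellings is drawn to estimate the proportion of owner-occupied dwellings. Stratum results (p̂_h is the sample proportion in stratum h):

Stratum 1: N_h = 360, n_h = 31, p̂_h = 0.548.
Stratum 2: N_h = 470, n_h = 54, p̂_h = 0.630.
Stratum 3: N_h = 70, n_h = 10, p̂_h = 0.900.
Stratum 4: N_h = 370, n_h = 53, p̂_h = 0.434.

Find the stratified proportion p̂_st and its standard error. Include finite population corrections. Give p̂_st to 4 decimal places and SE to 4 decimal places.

N = 1270; stratum weights W_h = N_h/N.
p̂_st = Σ W_h p̂_h = (360·0.548 + 470·0.630 + 70·0.900 + 370·0.434)/1270 = 0.56454
V̂(p̂_st) = Σ W_h² (1 − n_h/N_h) p̂_h(1−p̂_h)/(n_h−1):
  stratum 1: (360/1270)²·(1 − 31/360)·0.548·0.452/30 = 0.000606302
  stratum 2: (470/1270)²·(1 − 54/470)·0.630·0.370/53 = 0.000533151
  stratum 3: (70/1270)²·(1 − 10/70)·0.900·0.100/9 = 2.60401e-05
  stratum 4: (370/1270)²·(1 − 53/370)·0.434·0.566/52 = 0.000343523
V̂(p̂_st) = 0.00150902; SE = √V̂ = 0.0388461

p̂_st ≈ 0.5645, SE ≈ 0.0388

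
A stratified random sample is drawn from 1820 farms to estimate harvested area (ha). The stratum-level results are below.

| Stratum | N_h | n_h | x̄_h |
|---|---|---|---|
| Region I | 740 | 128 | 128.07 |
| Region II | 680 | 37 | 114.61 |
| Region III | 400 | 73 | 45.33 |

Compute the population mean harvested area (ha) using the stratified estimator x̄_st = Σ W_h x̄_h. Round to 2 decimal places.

x̄_st ≈ 104.86

N = Σ N_h = 1820. Stratum weights W_h = N_h/N.
x̄_st = (740·128.07 + 680·114.61 + 400·45.33) / 1820 = 104.8564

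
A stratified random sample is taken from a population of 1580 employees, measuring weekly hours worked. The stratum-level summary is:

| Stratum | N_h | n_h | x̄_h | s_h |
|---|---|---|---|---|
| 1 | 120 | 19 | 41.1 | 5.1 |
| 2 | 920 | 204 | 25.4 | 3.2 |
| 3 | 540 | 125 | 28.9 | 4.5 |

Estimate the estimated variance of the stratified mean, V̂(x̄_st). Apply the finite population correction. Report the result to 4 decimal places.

V̂(x̄_st) ≈ 0.0344

V̂(x̄_st) = Σ W_h² (1 − n_h/N_h) s_h²/n_h, with W_h = N_h/N and N = 1580:
  stratum 1: (120/1580)²·(1 − 19/120)·5.1²/19 = 0.00664623
  stratum 2: (920/1580)²·(1 − 204/920)·3.2²/204 = 0.0132451
  stratum 3: (540/1580)²·(1 − 125/540)·4.5²/125 = 0.0145426
V̂(x̄_st) = 0.034434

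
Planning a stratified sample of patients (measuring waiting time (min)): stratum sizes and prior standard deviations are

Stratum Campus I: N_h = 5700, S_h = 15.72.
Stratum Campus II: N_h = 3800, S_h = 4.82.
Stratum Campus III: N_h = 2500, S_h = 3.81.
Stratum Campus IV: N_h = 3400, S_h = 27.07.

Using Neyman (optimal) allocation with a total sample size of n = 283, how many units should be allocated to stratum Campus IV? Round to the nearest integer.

124

Neyman allocation: n_h = n · N_h S_h / Σ N_i S_i, with n = 283.
  stratum Campus I: N_h·S_h = 5700·15.72 = 89604.00
  stratum Campus II: N_h·S_h = 3800·4.82 = 18316.00
  stratum Campus III: N_h·S_h = 2500·3.81 = 9525.00
  stratum Campus IV: N_h·S_h = 3400·27.07 = 92038.00
Σ N_h S_h = 209483.00
n for stratum Campus IV = 283·92038.00/209483.00 = 124.338 → 124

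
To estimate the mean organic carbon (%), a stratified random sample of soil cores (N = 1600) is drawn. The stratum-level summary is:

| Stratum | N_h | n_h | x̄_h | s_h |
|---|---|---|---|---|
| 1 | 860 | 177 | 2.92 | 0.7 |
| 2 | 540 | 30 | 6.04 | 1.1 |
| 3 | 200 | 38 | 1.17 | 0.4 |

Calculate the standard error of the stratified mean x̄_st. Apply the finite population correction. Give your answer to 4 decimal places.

SE(x̄_st) ≈ 0.0709

V̂(x̄_st) = Σ W_h² (1 − n_h/N_h) s_h²/n_h, with W_h = N_h/N and N = 1600:
  stratum 1: (860/1600)²·(1 − 177/860)·0.7²/177 = 0.000635188
  stratum 2: (540/1600)²·(1 − 30/540)·1.1²/30 = 0.00433898
  stratum 3: (200/1600)²·(1 − 38/200)·0.4²/38 = 5.32895e-05
V̂(x̄_st) = 0.00502746
SE(x̄_st) = √0.00502746 = 0.0709046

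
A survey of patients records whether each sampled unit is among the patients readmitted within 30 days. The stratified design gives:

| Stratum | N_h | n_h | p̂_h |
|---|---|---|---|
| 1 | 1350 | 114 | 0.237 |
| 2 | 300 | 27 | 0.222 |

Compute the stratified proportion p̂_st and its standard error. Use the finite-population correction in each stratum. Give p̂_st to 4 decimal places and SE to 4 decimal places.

N = 1650; stratum weights W_h = N_h/N.
p̂_st = Σ W_h p̂_h = (1350·0.237 + 300·0.222)/1650 = 0.23427
V̂(p̂_st) = Σ W_h² (1 − n_h/N_h) p̂_h(1−p̂_h)/(n_h−1):
  stratum 1: (1350/1650)²·(1 − 114/1350)·0.237·0.763/113 = 0.000980796
  stratum 2: (300/1650)²·(1 − 27/300)·0.222·0.778/26 = 0.000199837
V̂(p̂_st) = 0.00118063; SE = √V̂ = 0.0343603

p̂_st ≈ 0.2343, SE ≈ 0.0344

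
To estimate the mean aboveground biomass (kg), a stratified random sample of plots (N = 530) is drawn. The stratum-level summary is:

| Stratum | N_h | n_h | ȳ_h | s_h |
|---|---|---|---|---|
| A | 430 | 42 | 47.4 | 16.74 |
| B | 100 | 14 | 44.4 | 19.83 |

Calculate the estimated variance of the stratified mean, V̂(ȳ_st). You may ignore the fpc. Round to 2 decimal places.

V̂(ȳ_st) ≈ 5.39

V̂(ȳ_st) = Σ W_h² s_h²/n_h, with W_h = N_h/N and N = 530:
  stratum A: (430/530)²·16.74²/42 = 4.39184
  stratum B: (100/530)²·19.83²/14 = 0.999921
V̂(ȳ_st) = 5.39176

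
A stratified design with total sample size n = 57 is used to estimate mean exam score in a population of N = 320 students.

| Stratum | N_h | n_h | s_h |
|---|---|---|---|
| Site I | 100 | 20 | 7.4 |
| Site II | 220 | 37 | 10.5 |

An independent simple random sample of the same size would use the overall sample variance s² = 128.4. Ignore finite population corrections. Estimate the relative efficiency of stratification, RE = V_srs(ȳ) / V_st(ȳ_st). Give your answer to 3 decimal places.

V̂(ȳ_st) = Σ W_h² s_h²/n_h, with W_h = N_h/N and N = 320:
  stratum Site I: (100/320)²·7.4²/20 = 0.267383
  stratum Site II: (220/320)²·10.5²/37 = 1.40839
V_st = 1.67577
V_srs = s²/n = 128.4/57 = 2.25263
Relative efficiency = V_srs / V_st = 2.25263/1.67577 = 1.3442

RE ≈ 1.344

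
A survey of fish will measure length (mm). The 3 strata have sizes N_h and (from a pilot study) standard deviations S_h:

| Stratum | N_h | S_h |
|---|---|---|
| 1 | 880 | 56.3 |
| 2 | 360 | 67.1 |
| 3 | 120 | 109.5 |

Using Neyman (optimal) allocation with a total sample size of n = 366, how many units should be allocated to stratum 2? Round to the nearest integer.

Neyman allocation: n_h = n · N_h S_h / Σ N_i S_i, with n = 366.
  stratum 1: N_h·S_h = 880·56.3 = 49544.00
  stratum 2: N_h·S_h = 360·67.1 = 24156.00
  stratum 3: N_h·S_h = 120·109.5 = 13140.00
Σ N_h S_h = 86840.00
n for stratum 2 = 366·24156.00/86840.00 = 101.809 → 102

102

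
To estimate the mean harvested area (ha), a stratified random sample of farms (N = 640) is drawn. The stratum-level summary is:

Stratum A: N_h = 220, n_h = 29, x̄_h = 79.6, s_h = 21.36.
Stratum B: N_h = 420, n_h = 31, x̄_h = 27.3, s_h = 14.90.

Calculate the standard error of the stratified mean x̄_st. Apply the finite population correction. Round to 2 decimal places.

V̂(x̄_st) = Σ W_h² (1 − n_h/N_h) s_h²/n_h, with W_h = N_h/N and N = 640:
  stratum A: (220/640)²·(1 − 29/220)·21.36²/29 = 1.61399
  stratum B: (420/640)²·(1 − 31/420)·14.90²/31 = 2.8566
V̂(x̄_st) = 4.47059
SE(x̄_st) = √4.47059 = 2.11438

SE(x̄_st) ≈ 2.11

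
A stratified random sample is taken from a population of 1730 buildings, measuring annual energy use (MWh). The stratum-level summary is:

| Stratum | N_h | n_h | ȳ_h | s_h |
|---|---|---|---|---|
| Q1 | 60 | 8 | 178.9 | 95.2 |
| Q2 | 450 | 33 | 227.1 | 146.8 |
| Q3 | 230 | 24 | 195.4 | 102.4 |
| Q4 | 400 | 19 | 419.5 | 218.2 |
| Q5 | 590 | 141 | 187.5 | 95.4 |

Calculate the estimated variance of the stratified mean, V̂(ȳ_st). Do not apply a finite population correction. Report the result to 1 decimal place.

V̂(ȳ_st) ≈ 194.7

V̂(ȳ_st) = Σ W_h² s_h²/n_h, with W_h = N_h/N and N = 1730:
  stratum Q1: (60/1730)²·95.2²/8 = 1.36268
  stratum Q2: (450/1730)²·146.8²/33 = 44.1846
  stratum Q3: (230/1730)²·102.4²/24 = 7.7224
  stratum Q4: (400/1730)²·218.2²/19 = 133.963
  stratum Q5: (590/1730)²·95.4²/141 = 7.5074
V̂(ȳ_st) = 194.74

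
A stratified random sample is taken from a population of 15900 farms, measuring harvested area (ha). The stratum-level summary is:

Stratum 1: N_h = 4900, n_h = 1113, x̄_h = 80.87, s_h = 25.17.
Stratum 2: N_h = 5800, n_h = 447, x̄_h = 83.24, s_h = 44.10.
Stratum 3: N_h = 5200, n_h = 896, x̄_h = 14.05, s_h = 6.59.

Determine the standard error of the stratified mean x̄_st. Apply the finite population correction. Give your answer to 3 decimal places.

SE(x̄_st) ≈ 0.762

V̂(x̄_st) = Σ W_h² (1 − n_h/N_h) s_h²/n_h, with W_h = N_h/N and N = 15900:
  stratum 1: (4900/15900)²·(1 − 1113/4900)·25.17²/1113 = 0.04178
  stratum 2: (5800/15900)²·(1 − 447/5800)·44.10²/447 = 0.534319
  stratum 3: (5200/15900)²·(1 − 896/5200)·6.59²/896 = 0.00429086
V̂(x̄_st) = 0.58039
SE(x̄_st) = √0.58039 = 0.761833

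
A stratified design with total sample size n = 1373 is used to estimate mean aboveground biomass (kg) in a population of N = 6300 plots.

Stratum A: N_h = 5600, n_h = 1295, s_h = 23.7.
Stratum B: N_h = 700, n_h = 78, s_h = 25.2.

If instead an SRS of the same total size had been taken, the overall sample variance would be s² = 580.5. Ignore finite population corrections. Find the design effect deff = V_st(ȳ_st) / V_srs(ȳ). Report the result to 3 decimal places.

V̂(ȳ_st) = Σ W_h² s_h²/n_h, with W_h = N_h/N and N = 6300:
  stratum A: (5600/6300)²·23.7²/1295 = 0.342706
  stratum B: (700/6300)²·25.2²/78 = 0.100513
V_st = 0.443219
V_srs = s²/n = 580.5/1373 = 0.422797
deff = V_st / V_srs = 0.443219/0.422797 = 1.0483

deff ≈ 1.048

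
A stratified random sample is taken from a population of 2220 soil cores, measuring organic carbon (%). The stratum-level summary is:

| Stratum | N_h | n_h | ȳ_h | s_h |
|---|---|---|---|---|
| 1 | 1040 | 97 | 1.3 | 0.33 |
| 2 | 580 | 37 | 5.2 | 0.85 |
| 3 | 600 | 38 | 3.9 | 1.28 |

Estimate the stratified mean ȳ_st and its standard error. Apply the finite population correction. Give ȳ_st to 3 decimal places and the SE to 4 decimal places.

ȳ_st = Σ W_h ȳ_h = (1040·1.3 + 580·5.2 + 600·3.9)/2220 = 3.02162
V̂(ȳ_st) = Σ W_h² (1 − n_h/N_h) s_h²/n_h, with W_h = N_h/N and N = 2220:
  stratum 1: (1040/2220)²·(1 − 97/1040)·0.33²/97 = 0.000223406
  stratum 2: (580/2220)²·(1 − 37/580)·0.85²/37 = 0.00124784
  stratum 3: (600/2220)²·(1 − 38/600)·1.28²/38 = 0.00294997
V̂(ȳ_st) = 0.00442122
SE(ȳ_st) = √0.00442122 = 0.0664922

ȳ_st ≈ 3.022, SE ≈ 0.0665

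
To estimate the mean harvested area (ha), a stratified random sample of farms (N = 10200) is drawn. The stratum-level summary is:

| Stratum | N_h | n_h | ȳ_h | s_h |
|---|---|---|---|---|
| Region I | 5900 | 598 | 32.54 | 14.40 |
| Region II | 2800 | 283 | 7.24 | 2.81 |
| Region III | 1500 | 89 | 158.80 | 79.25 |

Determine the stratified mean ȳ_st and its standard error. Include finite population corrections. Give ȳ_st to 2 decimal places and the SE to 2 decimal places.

ȳ_st = Σ W_h ȳ_h = (5900·32.54 + 2800·7.24 + 1500·158.80)/10200 = 44.16255
V̂(ȳ_st) = Σ W_h² (1 − n_h/N_h) s_h²/n_h, with W_h = N_h/N and N = 10200:
  stratum Region I: (5900/10200)²·(1 − 598/5900)·14.40²/598 = 0.104259
  stratum Region II: (2800/10200)²·(1 − 283/2800)·2.81²/283 = 0.00189002
  stratum Region III: (1500/10200)²·(1 − 89/1500)·79.25²/89 = 1.43558
V̂(ȳ_st) = 1.54173
SE(ȳ_st) = √1.54173 = 1.24166

ȳ_st ≈ 44.16, SE ≈ 1.24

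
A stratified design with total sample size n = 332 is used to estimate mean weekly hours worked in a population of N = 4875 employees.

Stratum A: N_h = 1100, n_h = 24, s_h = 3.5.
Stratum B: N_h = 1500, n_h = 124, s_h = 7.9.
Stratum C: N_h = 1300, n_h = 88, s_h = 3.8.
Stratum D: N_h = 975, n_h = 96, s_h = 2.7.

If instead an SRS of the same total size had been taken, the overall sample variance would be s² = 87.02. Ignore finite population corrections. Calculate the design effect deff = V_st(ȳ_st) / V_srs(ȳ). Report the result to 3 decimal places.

V̂(ȳ_st) = Σ W_h² s_h²/n_h, with W_h = N_h/N and N = 4875:
  stratum A: (1100/4875)²·3.5²/24 = 0.0259873
  stratum B: (1500/4875)²·7.9²/124 = 0.0476503
  stratum C: (1300/4875)²·3.8²/88 = 0.0116687
  stratum D: (975/4875)²·2.7²/96 = 0.0030375
V_st = 0.0883438
V_srs = s²/n = 87.02/332 = 0.262108
deff = V_st / V_srs = 0.0883438/0.262108 = 0.3371

deff ≈ 0.337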